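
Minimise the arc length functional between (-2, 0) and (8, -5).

Arc-length functional: J[y] = ∫ sqrt(1 + (y')^2) dx.
Lagrangian L = sqrt(1 + (y')^2) has no explicit y dependence, so ∂L/∂y = 0 and the Euler-Lagrange equation gives
    d/dx( y' / sqrt(1 + (y')^2) ) = 0  ⇒  y' / sqrt(1 + (y')^2) = const.
Hence y' is constant, so y(x) is affine.
Fitting the endpoints (-2, 0) and (8, -5):
    slope m = ((-5) − 0) / (8 − (-2)) = -1/2,
    intercept c = 0 − m·(-2) = -1.
Extremal: y(x) = (-1/2) x - 1.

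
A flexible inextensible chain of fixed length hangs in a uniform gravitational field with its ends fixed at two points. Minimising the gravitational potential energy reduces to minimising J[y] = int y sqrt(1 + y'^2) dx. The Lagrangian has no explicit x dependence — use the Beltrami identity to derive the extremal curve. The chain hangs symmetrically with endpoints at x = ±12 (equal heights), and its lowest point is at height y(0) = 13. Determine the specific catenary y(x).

The Lagrangian L(y, y') = y sqrt(1 + y'^2) has no explicit x dependence, so the Beltrami identity applies:
    L − y' ∂L/∂y' = C.
Compute ∂L/∂y' = y · y' / sqrt(1 + y'^2). Then
    L − y' ∂L/∂y'
    = y sqrt(1 + y'^2) − y · y'^2 / sqrt(1 + y'^2)
    = y (1 + y'^2 − y'^2) / sqrt(1 + y'^2)
    = y / sqrt(1 + y'^2) = C.
Squaring gives y^2 = C^2 (1 + y'^2), i.e.
    y'^2 = y^2 / C^2 − 1.
Separating variables,
    dy / sqrt(y^2 − C^2) = dx / C,
and integrating gives arccosh(y / C) = (x − a)/C, so
    y(x) = C cosh((x − a)/C),
the catenary. The constants C and a are fixed by the two endpoint conditions (and, for the hanging-chain problem, the length constraint selects C).
Now fit the given data. The endpoints x = ±12 are symmetric at equal height, so the catenary is even about its minimum: a = 0 and y(x) = C cosh(x/C). The lowest point is y(0) = C cosh(0) = C, and we are told y(0) = 13, so C = 13. Therefore
    y(x) = 13 cosh(x/13),
and at the endpoints
    y(±12) = 13 cosh(12/13).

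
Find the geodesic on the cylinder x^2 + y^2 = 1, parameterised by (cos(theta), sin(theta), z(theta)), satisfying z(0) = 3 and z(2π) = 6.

Parameterise the cylinder of radius R = 1 as
    r(θ) = (cos θ, sin θ, z(θ)).
The arc-length element is
    ds = sqrt(1 + (dz/dθ)^2) dθ,
so the Lagrangian is L = sqrt(1 + z'^2).
L depends on z' only, not on z or θ, so ∂L/∂z = 0 and
    ∂L/∂z' = z' / sqrt(1 + z'^2).
The Euler-Lagrange equation gives
    d/dθ( z' / sqrt(1 + z'^2) ) = 0,
so z' is constant. Integrating once:
    z(θ) = a θ + b,
a helix on the cylinder (a straight line when the cylinder is unrolled). The constants a, b are determined by the endpoint conditions.
With endpoint conditions z(0) = 3 and z(2π) = 6: from z(0) = b we get b = 3, and a·2π + 3 = 6 gives a = 3/(2π), so
    z(θ) = (3/(2π)) θ + 3.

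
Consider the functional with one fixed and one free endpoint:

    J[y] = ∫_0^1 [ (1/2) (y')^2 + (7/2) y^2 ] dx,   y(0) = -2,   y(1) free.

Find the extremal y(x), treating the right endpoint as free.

The Lagrangian L = (1/2) (y')^2 + (7/2) y^2 gives
    ∂L/∂y = 7 y,   ∂L/∂y' = y'.
Euler-Lagrange: y'' − 7 y = 0.
With k = sqrt(7), the general solution is
    y(x) = A cosh(sqrt(7) x) + B sinh(sqrt(7) x).
Fixed left endpoint y(0) = -2 ⇒ A = -2.
The right endpoint x = 1 is free, so the natural (transversality) condition is ∂L/∂y' |_{x=1} = 0, i.e. y'(1) = 0.
Compute y'(x) = A k sinh(k x) + B k cosh(k x), so
    y'(1) = A k sinh(k·1) + B k cosh(k·1) = 0
    ⇒ B = −A tanh(k·1) = 2 tanh(sqrt(7)·1).
Therefore the extremal is
    y(x) = −2 cosh(sqrt(7) x) + 2 tanh(sqrt(7)·1) sinh(sqrt(7) x).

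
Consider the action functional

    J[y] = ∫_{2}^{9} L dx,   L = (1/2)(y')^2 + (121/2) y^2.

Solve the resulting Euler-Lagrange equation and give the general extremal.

The Lagrangian is L = (1/2)(y')^2 + (121/2) y^2.
∂L/∂y = 121y.
∂L/∂y' = y'.
The Euler-Lagrange equation d/dx(∂L/∂y') − ∂L/∂y = 0 becomes:
    y'' - 121 y = 0
General solution: y(x) = A e^(11x) + B e^(-11x), where A and B are arbitrary constants fixed by the endpoint conditions.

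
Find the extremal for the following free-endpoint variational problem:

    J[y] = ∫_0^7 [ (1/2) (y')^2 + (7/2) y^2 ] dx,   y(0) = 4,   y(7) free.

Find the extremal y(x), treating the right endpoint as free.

The Lagrangian L = (1/2) (y')^2 + (7/2) y^2 gives
    ∂L/∂y = 7 y,   ∂L/∂y' = y'.
Euler-Lagrange: y'' − 7 y = 0.
With k = sqrt(7), the general solution is
    y(x) = A cosh(sqrt(7) x) + B sinh(sqrt(7) x).
Fixed left endpoint y(0) = 4 ⇒ A = 4.
The right endpoint x = 7 is free, so the natural (transversality) condition is ∂L/∂y' |_{x=7} = 0, i.e. y'(7) = 0.
Compute y'(x) = A k sinh(k x) + B k cosh(k x), so
    y'(7) = A k sinh(k·7) + B k cosh(k·7) = 0
    ⇒ B = −A tanh(k·7) = − 4 tanh(sqrt(7)·7).
Therefore the extremal is
    y(x) = 4 cosh(sqrt(7) x) − 4 tanh(sqrt(7)·7) sinh(sqrt(7) x).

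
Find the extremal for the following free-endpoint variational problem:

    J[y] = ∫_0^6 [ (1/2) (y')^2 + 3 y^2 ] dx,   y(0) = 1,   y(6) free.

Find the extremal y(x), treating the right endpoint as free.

The Lagrangian L = (1/2) (y')^2 + 3 y^2 gives
    ∂L/∂y = 6 y,   ∂L/∂y' = y'.
Euler-Lagrange: y'' − 6 y = 0.
With k = sqrt(6), the general solution is
    y(x) = A cosh(sqrt(6) x) + B sinh(sqrt(6) x).
Fixed left endpoint y(0) = 1 ⇒ A = 1.
The right endpoint x = 6 is free, so the natural (transversality) condition is ∂L/∂y' |_{x=6} = 0, i.e. y'(6) = 0.
Compute y'(x) = A k sinh(k x) + B k cosh(k x), so
    y'(6) = A k sinh(k·6) + B k cosh(k·6) = 0
    ⇒ B = −A tanh(k·6) = − tanh(sqrt(6)·6).
Therefore the extremal is
    y(x) = cosh(sqrt(6) x) − tanh(sqrt(6)·6) sinh(sqrt(6) x).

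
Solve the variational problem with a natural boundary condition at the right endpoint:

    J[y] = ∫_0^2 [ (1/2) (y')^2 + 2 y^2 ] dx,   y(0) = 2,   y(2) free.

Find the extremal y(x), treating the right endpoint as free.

The Lagrangian L = (1/2) (y')^2 + 2 y^2 gives
    ∂L/∂y = 4 y,   ∂L/∂y' = y'.
Euler-Lagrange: y'' − 4 y = 0.
With k = 2, the general solution is
    y(x) = A cosh(2 x) + B sinh(2 x).
Fixed left endpoint y(0) = 2 ⇒ A = 2.
The right endpoint x = 2 is free, so the natural (transversality) condition is ∂L/∂y' |_{x=2} = 0, i.e. y'(2) = 0.
Compute y'(x) = A k sinh(k x) + B k cosh(k x), so
    y'(2) = A k sinh(k·2) + B k cosh(k·2) = 0
    ⇒ B = −A tanh(k·2) = − 2 tanh(2·2).
Therefore the extremal is
    y(x) = 2 cosh(2 x) − 2 tanh(2·2) sinh(2 x).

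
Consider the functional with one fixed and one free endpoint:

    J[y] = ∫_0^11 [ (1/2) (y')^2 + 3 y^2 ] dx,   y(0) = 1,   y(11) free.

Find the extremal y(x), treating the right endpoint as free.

The Lagrangian L = (1/2) (y')^2 + 3 y^2 gives
    ∂L/∂y = 6 y,   ∂L/∂y' = y'.
Euler-Lagrange: y'' − 6 y = 0.
With k = sqrt(6), the general solution is
    y(x) = A cosh(sqrt(6) x) + B sinh(sqrt(6) x).
Fixed left endpoint y(0) = 1 ⇒ A = 1.
The right endpoint x = 11 is free, so the natural (transversality) condition is ∂L/∂y' |_{x=11} = 0, i.e. y'(11) = 0.
Compute y'(x) = A k sinh(k x) + B k cosh(k x), so
    y'(11) = A k sinh(k·11) + B k cosh(k·11) = 0
    ⇒ B = −A tanh(k·11) = − tanh(sqrt(6)·11).
Therefore the extremal is
    y(x) = cosh(sqrt(6) x) − tanh(sqrt(6)·11) sinh(sqrt(6) x).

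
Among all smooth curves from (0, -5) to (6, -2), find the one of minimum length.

Arc-length functional: J[y] = ∫ sqrt(1 + (y')^2) dx.
Lagrangian L = sqrt(1 + (y')^2) has no explicit y dependence, so ∂L/∂y = 0 and the Euler-Lagrange equation gives
    d/dx( y' / sqrt(1 + (y')^2) ) = 0  ⇒  y' / sqrt(1 + (y')^2) = const.
Hence y' is constant, so y(x) is affine.
Fitting the endpoints (0, -5) and (6, -2):
    slope m = ((-2) − (-5)) / (6 − 0) = 1/2,
    intercept c = (-5) − m·0 = -5.
Extremal: y(x) = (1/2) x - 5.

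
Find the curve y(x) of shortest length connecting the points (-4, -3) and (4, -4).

Arc-length functional: J[y] = ∫ sqrt(1 + (y')^2) dx.
Lagrangian L = sqrt(1 + (y')^2) has no explicit y dependence, so ∂L/∂y = 0 and the Euler-Lagrange equation gives
    d/dx( y' / sqrt(1 + (y')^2) ) = 0  ⇒  y' / sqrt(1 + (y')^2) = const.
Hence y' is constant, so y(x) is affine.
Fitting the endpoints (-4, -3) and (4, -4):
    slope m = ((-4) − (-3)) / (4 − (-4)) = -1/8,
    intercept c = (-3) − m·(-4) = -7/2.
Extremal: y(x) = (-1/8) x - 7/2.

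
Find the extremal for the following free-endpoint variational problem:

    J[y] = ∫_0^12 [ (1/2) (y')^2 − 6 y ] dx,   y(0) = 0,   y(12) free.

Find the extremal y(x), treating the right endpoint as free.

The Lagrangian L = (1/2) (y')^2 − 6 y gives
    ∂L/∂y = −6,   ∂L/∂y' = y'.
Euler-Lagrange: d/dx(y') − (−6) = 0, i.e. y'' + 6 = 0, so
    y(x) = −(6/2) x^2 + C1 x + C2.
Fixed left endpoint y(0) = 0 ⇒ C2 = 0.
The right endpoint x = 12 is free, so the natural (transversality) condition is ∂L/∂y' |_{x=12} = 0, i.e. y'(12) = 0.
Compute y'(x) = −6 x + C1, so y'(12) = −72 + C1 = 0 ⇒ C1 = 72.
Therefore the extremal is
    y(x) = −3 x^2 + 72 x.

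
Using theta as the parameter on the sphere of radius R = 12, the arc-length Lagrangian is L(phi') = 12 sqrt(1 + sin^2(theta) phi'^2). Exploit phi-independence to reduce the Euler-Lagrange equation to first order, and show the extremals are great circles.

On the sphere of radius R = 12 with spherical coordinates (θ, φ), the induced metric is
    ds^2 = 144(dθ^2 + sin^2(θ) dφ^2).
Parameterise by θ; the arc-length functional is
    J[φ] = ∫ 12 sqrt(1 + sin^2(θ) (dφ/dθ)^2) dθ,
so L = 12 sqrt(1 + sin^2(θ) φ'^2). Compute
    ∂L/∂φ = 0  (L has no explicit φ dependence),
    ∂L/∂φ' = 12 sin^2(θ) φ' / sqrt(1 + sin^2(θ) φ'^2).
Since ∂L/∂φ = 0, the Euler-Lagrange equation
    d/dθ(∂L/∂φ') − ∂L/∂φ = 0
reduces to d/dθ(∂L/∂φ') = 0, i.e. the momentum conjugate to φ is conserved:
    12 sin^2(θ) φ' / sqrt(1 + sin^2(θ) φ'^2) = C.
The overall factor of 12 is constant, so dividing through gives Clairaut's relation sin^2(θ) φ' / sqrt(1 + sin^2(θ) φ'^2) = C' (with C' = C/12). Solving for φ' and integrating gives the great-circle family
    cot(θ) = A cos(φ − φ_0),
i.e. the intersection of the sphere with a plane through the origin. The two constants A and φ_0 (equivalently C and one phase) are fixed by the two endpoint conditions.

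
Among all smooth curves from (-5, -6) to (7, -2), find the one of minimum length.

Arc-length functional: J[y] = ∫ sqrt(1 + (y')^2) dx.
Lagrangian L = sqrt(1 + (y')^2) has no explicit y dependence, so ∂L/∂y = 0 and the Euler-Lagrange equation gives
    d/dx( y' / sqrt(1 + (y')^2) ) = 0  ⇒  y' / sqrt(1 + (y')^2) = const.
Hence y' is constant, so y(x) is affine.
Fitting the endpoints (-5, -6) and (7, -2):
    slope m = ((-2) − (-6)) / (7 − (-5)) = 1/3,
    intercept c = (-6) − m·(-5) = -13/3.
Extremal: y(x) = (1/3) x - 13/3.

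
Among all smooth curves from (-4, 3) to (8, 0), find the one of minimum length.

Arc-length functional: J[y] = ∫ sqrt(1 + (y')^2) dx.
Lagrangian L = sqrt(1 + (y')^2) has no explicit y dependence, so ∂L/∂y = 0 and the Euler-Lagrange equation gives
    d/dx( y' / sqrt(1 + (y')^2) ) = 0  ⇒  y' / sqrt(1 + (y')^2) = const.
Hence y' is constant, so y(x) is affine.
Fitting the endpoints (-4, 3) and (8, 0):
    slope m = (0 − 3) / (8 − (-4)) = -1/4,
    intercept c = 3 − m·(-4) = 2.
Extremal: y(x) = (-1/4) x + 2.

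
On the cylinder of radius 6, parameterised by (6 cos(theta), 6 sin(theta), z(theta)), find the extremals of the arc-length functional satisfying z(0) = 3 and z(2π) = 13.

Parameterise the cylinder of radius R = 6 as
    r(θ) = (6 cos θ, 6 sin θ, z(θ)).
The arc-length element is
    ds = sqrt(36 + (dz/dθ)^2) dθ,
so the Lagrangian is L = sqrt(36 + z'^2).
L depends on z' only, not on z or θ, so ∂L/∂z = 0 and
    ∂L/∂z' = z' / sqrt(36 + z'^2).
The Euler-Lagrange equation gives
    d/dθ( z' / sqrt(36 + z'^2) ) = 0,
so z' is constant. Integrating once:
    z(θ) = a θ + b,
a helix on the cylinder (a straight line when the cylinder is unrolled). The constants a, b are determined by the endpoint conditions.
With endpoint conditions z(0) = 3 and z(2π) = 13: from z(0) = b we get b = 3, and a·2π + 3 = 13 gives a = 5/π, so
    z(θ) = (5/π) θ + 3.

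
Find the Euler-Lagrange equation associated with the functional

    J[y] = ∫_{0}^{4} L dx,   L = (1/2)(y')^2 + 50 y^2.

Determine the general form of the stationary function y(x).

The Lagrangian is L = (1/2)(y')^2 + 50 y^2.
∂L/∂y = 100y.
∂L/∂y' = y'.
The Euler-Lagrange equation d/dx(∂L/∂y') − ∂L/∂y = 0 becomes:
    y'' - 100 y = 0
General solution: y(x) = A e^(10x) + B e^(-10x), where A and B are arbitrary constants fixed by the endpoint conditions.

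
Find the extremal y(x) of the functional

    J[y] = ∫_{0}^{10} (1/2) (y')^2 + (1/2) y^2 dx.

The Lagrangian is L = (1/2) (y')^2 + (1/2) y^2.
Compute ∂L/∂y = y, ∂L/∂y' = y'.
The Euler-Lagrange equation d/dx(∂L/∂y') − ∂L/∂y = 0 reduces to
    y'' − y = 0.
Its general solution is
    y(x) = A e^x + B e^(−x),
with A, B fixed by the endpoint conditions.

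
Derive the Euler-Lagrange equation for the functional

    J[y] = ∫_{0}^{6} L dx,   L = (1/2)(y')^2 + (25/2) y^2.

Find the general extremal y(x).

The Lagrangian is L = (1/2)(y')^2 + (25/2) y^2.
∂L/∂y = 25y.
∂L/∂y' = y'.
The Euler-Lagrange equation d/dx(∂L/∂y') − ∂L/∂y = 0 becomes:
    y'' - 25 y = 0
General solution: y(x) = A e^(5x) + B e^(-5x), where A and B are arbitrary constants fixed by the endpoint conditions.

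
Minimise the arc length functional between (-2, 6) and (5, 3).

Arc-length functional: J[y] = ∫ sqrt(1 + (y')^2) dx.
Lagrangian L = sqrt(1 + (y')^2) has no explicit y dependence, so ∂L/∂y = 0 and the Euler-Lagrange equation gives
    d/dx( y' / sqrt(1 + (y')^2) ) = 0  ⇒  y' / sqrt(1 + (y')^2) = const.
Hence y' is constant, so y(x) is affine.
Fitting the endpoints (-2, 6) and (5, 3):
    slope m = (3 − 6) / (5 − (-2)) = -3/7,
    intercept c = 6 − m·(-2) = 36/7.
Extremal: y(x) = (-3/7) x + 36/7.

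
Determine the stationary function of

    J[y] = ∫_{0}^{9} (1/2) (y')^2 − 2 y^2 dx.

The Lagrangian is L = (1/2) (y')^2 − 2 y^2.
Compute ∂L/∂y = -4y, ∂L/∂y' = y'.
The Euler-Lagrange equation d/dx(∂L/∂y') − ∂L/∂y = 0 reduces to
    y'' + 4 y = 0.
Its general solution is
    y(x) = A sin(2x) + B cos(2x),
with A, B fixed by the endpoint conditions.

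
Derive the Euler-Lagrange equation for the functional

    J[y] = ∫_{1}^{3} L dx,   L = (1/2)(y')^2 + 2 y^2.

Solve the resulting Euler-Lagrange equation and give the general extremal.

The Lagrangian is L = (1/2)(y')^2 + 2 y^2.
∂L/∂y = 4y.
∂L/∂y' = y'.
The Euler-Lagrange equation d/dx(∂L/∂y') − ∂L/∂y = 0 becomes:
    y'' - 4 y = 0
General solution: y(x) = A e^(2x) + B e^(-2x), where A and B are arbitrary constants fixed by the endpoint conditions.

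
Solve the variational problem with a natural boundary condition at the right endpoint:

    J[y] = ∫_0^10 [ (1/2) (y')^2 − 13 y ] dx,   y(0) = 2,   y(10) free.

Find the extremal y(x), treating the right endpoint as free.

The Lagrangian L = (1/2) (y')^2 − 13 y gives
    ∂L/∂y = −13,   ∂L/∂y' = y'.
Euler-Lagrange: d/dx(y') − (−13) = 0, i.e. y'' + 13 = 0, so
    y(x) = −(13/2) x^2 + C1 x + C2.
Fixed left endpoint y(0) = 2 ⇒ C2 = 2.
The right endpoint x = 10 is free, so the natural (transversality) condition is ∂L/∂y' |_{x=10} = 0, i.e. y'(10) = 0.
Compute y'(x) = −13 x + C1, so y'(10) = −130 + C1 = 0 ⇒ C1 = 130.
Therefore the extremal is
    y(x) = −(13/2) x^2 + 130 x + 2.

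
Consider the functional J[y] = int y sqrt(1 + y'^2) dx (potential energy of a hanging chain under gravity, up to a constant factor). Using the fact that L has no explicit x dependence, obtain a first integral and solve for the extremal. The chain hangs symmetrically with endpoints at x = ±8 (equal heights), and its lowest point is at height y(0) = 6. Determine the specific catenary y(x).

The Lagrangian L(y, y') = y sqrt(1 + y'^2) has no explicit x dependence, so the Beltrami identity applies:
    L − y' ∂L/∂y' = C.
Compute ∂L/∂y' = y · y' / sqrt(1 + y'^2). Then
    L − y' ∂L/∂y'
    = y sqrt(1 + y'^2) − y · y'^2 / sqrt(1 + y'^2)
    = y (1 + y'^2 − y'^2) / sqrt(1 + y'^2)
    = y / sqrt(1 + y'^2) = C.
Squaring gives y^2 = C^2 (1 + y'^2), i.e.
    y'^2 = y^2 / C^2 − 1.
Separating variables,
    dy / sqrt(y^2 − C^2) = dx / C,
and integrating gives arccosh(y / C) = (x − a)/C, so
    y(x) = C cosh((x − a)/C),
the catenary. The constants C and a are fixed by the two endpoint conditions (and, for the hanging-chain problem, the length constraint selects C).
Now fit the given data. The endpoints x = ±8 are symmetric at equal height, so the catenary is even about its minimum: a = 0 and y(x) = C cosh(x/C). The lowest point is y(0) = C cosh(0) = C, and we are told y(0) = 6, so C = 6. Therefore
    y(x) = 6 cosh(x/6),
and at the endpoints
    y(±8) = 6 cosh(8/6).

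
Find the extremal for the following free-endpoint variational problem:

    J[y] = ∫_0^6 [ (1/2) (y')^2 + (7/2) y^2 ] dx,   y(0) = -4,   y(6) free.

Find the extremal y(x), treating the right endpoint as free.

The Lagrangian L = (1/2) (y')^2 + (7/2) y^2 gives
    ∂L/∂y = 7 y,   ∂L/∂y' = y'.
Euler-Lagrange: y'' − 7 y = 0.
With k = sqrt(7), the general solution is
    y(x) = A cosh(sqrt(7) x) + B sinh(sqrt(7) x).
Fixed left endpoint y(0) = -4 ⇒ A = -4.
The right endpoint x = 6 is free, so the natural (transversality) condition is ∂L/∂y' |_{x=6} = 0, i.e. y'(6) = 0.
Compute y'(x) = A k sinh(k x) + B k cosh(k x), so
    y'(6) = A k sinh(k·6) + B k cosh(k·6) = 0
    ⇒ B = −A tanh(k·6) = 4 tanh(sqrt(7)·6).
Therefore the extremal is
    y(x) = −4 cosh(sqrt(7) x) + 4 tanh(sqrt(7)·6) sinh(sqrt(7) x).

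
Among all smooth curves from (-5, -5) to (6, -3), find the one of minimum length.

Arc-length functional: J[y] = ∫ sqrt(1 + (y')^2) dx.
Lagrangian L = sqrt(1 + (y')^2) has no explicit y dependence, so ∂L/∂y = 0 and the Euler-Lagrange equation gives
    d/dx( y' / sqrt(1 + (y')^2) ) = 0  ⇒  y' / sqrt(1 + (y')^2) = const.
Hence y' is constant, so y(x) is affine.
Fitting the endpoints (-5, -5) and (6, -3):
    slope m = ((-3) − (-5)) / (6 − (-5)) = 2/11,
    intercept c = (-5) − m·(-5) = -45/11.
Extremal: y(x) = (2/11) x - 45/11.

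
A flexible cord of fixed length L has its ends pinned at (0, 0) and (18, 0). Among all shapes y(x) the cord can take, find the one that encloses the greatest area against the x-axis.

Set up the augmented Lagrangian using a multiplier λ for the length constraint:
    F(y, y') = y − λ sqrt(1 + y'^2).
F has no explicit x dependence, so the Beltrami identity yields a first integral
    F − y' ∂F/∂y' = C.
Compute ∂F/∂y' = −λ y' / sqrt(1 + y'^2). Then
    y − λ sqrt(1 + y'^2) + λ y'^2 / sqrt(1 + y'^2) = C
    ⇒  y − λ / sqrt(1 + y'^2) = C.
Solving for y' and integrating gives
    (x − a)^2 + (y − b)^2 = λ^2,
a circular arc of radius λ. The constants a, b are determined by the endpoint conditions y(0) = y(18) = 0, and λ is fixed implicitly by the length constraint
    ∫_{0}^{18} sqrt(1 + y'^2) dx = L.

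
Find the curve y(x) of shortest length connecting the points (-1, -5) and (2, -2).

Arc-length functional: J[y] = ∫ sqrt(1 + (y')^2) dx.
Lagrangian L = sqrt(1 + (y')^2) has no explicit y dependence, so ∂L/∂y = 0 and the Euler-Lagrange equation gives
    d/dx( y' / sqrt(1 + (y')^2) ) = 0  ⇒  y' / sqrt(1 + (y')^2) = const.
Hence y' is constant, so y(x) is affine.
Fitting the endpoints (-1, -5) and (2, -2):
    slope m = ((-2) − (-5)) / (2 − (-1)) = 1,
    intercept c = (-5) − m·(-1) = -4.
Extremal: y(x) = x - 4.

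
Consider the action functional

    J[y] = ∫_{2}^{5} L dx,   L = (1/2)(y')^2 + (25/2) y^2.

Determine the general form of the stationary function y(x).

The Lagrangian is L = (1/2)(y')^2 + (25/2) y^2.
∂L/∂y = 25y.
∂L/∂y' = y'.
The Euler-Lagrange equation d/dx(∂L/∂y') − ∂L/∂y = 0 becomes:
    y'' - 25 y = 0
General solution: y(x) = A e^(5x) + B e^(-5x), where A and B are arbitrary constants fixed by the endpoint conditions.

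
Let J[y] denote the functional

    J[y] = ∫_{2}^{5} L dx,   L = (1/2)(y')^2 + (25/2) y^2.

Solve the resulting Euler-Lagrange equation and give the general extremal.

The Lagrangian is L = (1/2)(y')^2 + (25/2) y^2.
∂L/∂y = 25y.
∂L/∂y' = y'.
The Euler-Lagrange equation d/dx(∂L/∂y') − ∂L/∂y = 0 becomes:
    y'' - 25 y = 0
General solution: y(x) = A e^(5x) + B e^(-5x), where A and B are arbitrary constants fixed by the endpoint conditions.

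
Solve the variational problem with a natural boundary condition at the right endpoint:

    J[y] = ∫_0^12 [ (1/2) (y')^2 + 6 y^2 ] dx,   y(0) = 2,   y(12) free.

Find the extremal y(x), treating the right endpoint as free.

The Lagrangian L = (1/2) (y')^2 + 6 y^2 gives
    ∂L/∂y = 12 y,   ∂L/∂y' = y'.
Euler-Lagrange: y'' − 12 y = 0.
With k = sqrt(12), the general solution is
    y(x) = A cosh(sqrt(12) x) + B sinh(sqrt(12) x).
Fixed left endpoint y(0) = 2 ⇒ A = 2.
The right endpoint x = 12 is free, so the natural (transversality) condition is ∂L/∂y' |_{x=12} = 0, i.e. y'(12) = 0.
Compute y'(x) = A k sinh(k x) + B k cosh(k x), so
    y'(12) = A k sinh(k·12) + B k cosh(k·12) = 0
    ⇒ B = −A tanh(k·12) = − 2 tanh(sqrt(12)·12).
Therefore the extremal is
    y(x) = 2 cosh(sqrt(12) x) − 2 tanh(sqrt(12)·12) sinh(sqrt(12) x).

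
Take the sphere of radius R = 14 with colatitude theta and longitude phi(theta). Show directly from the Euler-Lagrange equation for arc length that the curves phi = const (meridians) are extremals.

On the sphere of radius R = 14 with spherical coordinates (θ, φ), the induced metric is
    ds^2 = 196(dθ^2 + sin^2(θ) dφ^2).
Using θ as the parameter, the arc-length functional becomes
    J[φ] = ∫ 14 sqrt(1 + sin^2(θ) (dφ/dθ)^2) dθ.
So L = 14 sqrt(1 + sin^2(θ) φ'^2). Compute
    ∂L/∂φ = 0  (L has no explicit φ dependence),
    ∂L/∂φ' = 14 sin^2(θ) φ' / sqrt(1 + sin^2(θ) φ'^2).
For the candidate φ(θ) = c (constant), φ' = 0, so ∂L/∂φ' evaluated along the candidate vanishes, and ∂L/∂φ is identically zero. Hence
    d/dθ(∂L/∂φ') − ∂L/∂φ = 0
is satisfied. Therefore meridians φ = const are extremals of arc length — they are geodesics on the sphere.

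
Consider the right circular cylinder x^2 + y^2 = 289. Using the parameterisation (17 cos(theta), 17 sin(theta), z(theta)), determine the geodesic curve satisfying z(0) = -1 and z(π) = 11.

Parameterise the cylinder of radius R = 17 as
    r(θ) = (17 cos θ, 17 sin θ, z(θ)).
The arc-length element is
    ds = sqrt(289 + (dz/dθ)^2) dθ,
so the Lagrangian is L = sqrt(289 + z'^2).
L depends on z' only, not on z or θ, so ∂L/∂z = 0 and
    ∂L/∂z' = z' / sqrt(289 + z'^2).
The Euler-Lagrange equation gives
    d/dθ( z' / sqrt(289 + z'^2) ) = 0,
so z' is constant. Integrating once:
    z(θ) = a θ + b,
a helix on the cylinder (a straight line when the cylinder is unrolled). The constants a, b are determined by the endpoint conditions.
With endpoint conditions z(0) = -1 and z(π) = 11: from z(0) = b we get b = -1, and a·π + -1 = 11 gives a = 12/π, so
    z(θ) = (12/π) θ − 1.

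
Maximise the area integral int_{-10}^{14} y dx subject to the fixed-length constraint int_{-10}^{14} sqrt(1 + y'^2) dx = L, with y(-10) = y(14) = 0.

Set up the augmented Lagrangian using a multiplier λ for the length constraint:
    F(y, y') = y − λ sqrt(1 + y'^2).
F has no explicit x dependence, so the Beltrami identity yields a first integral
    F − y' ∂F/∂y' = C.
Compute ∂F/∂y' = −λ y' / sqrt(1 + y'^2). Then
    y − λ sqrt(1 + y'^2) + λ y'^2 / sqrt(1 + y'^2) = C
    ⇒  y − λ / sqrt(1 + y'^2) = C.
Solving for y' and integrating gives
    (x − a)^2 + (y − b)^2 = λ^2,
a circular arc of radius λ. The constants a, b are determined by the endpoint conditions y(-10) = y(14) = 0, and λ is fixed implicitly by the length constraint
    ∫_{-10}^{14} sqrt(1 + y'^2) dx = L.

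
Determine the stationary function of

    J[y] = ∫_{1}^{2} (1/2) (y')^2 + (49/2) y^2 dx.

The Lagrangian is L = (1/2) (y')^2 + (49/2) y^2.
Compute ∂L/∂y = 49y, ∂L/∂y' = y'.
The Euler-Lagrange equation d/dx(∂L/∂y') − ∂L/∂y = 0 reduces to
    y'' − 49 y = 0.
Its general solution is
    y(x) = A e^(7x) + B e^(−7x),
with A, B fixed by the endpoint conditions.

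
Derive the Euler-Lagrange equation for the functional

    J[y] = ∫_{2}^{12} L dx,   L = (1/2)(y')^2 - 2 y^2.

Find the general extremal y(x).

The Lagrangian is L = (1/2)(y')^2 - 2 y^2.
∂L/∂y = -4y.
∂L/∂y' = y'.
The Euler-Lagrange equation d/dx(∂L/∂y') − ∂L/∂y = 0 becomes:
    y'' + 4 y = 0
General solution: y(x) = A sin(2x) + B cos(2x), where A and B are arbitrary constants fixed by the endpoint conditions.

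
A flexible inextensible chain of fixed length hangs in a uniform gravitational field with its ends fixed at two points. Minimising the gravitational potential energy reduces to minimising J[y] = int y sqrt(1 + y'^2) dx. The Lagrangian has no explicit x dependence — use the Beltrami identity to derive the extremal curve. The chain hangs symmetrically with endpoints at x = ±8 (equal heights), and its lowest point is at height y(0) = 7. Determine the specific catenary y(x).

The Lagrangian L(y, y') = y sqrt(1 + y'^2) has no explicit x dependence, so the Beltrami identity applies:
    L − y' ∂L/∂y' = C.
Compute ∂L/∂y' = y · y' / sqrt(1 + y'^2). Then
    L − y' ∂L/∂y'
    = y sqrt(1 + y'^2) − y · y'^2 / sqrt(1 + y'^2)
    = y (1 + y'^2 − y'^2) / sqrt(1 + y'^2)
    = y / sqrt(1 + y'^2) = C.
Squaring gives y^2 = C^2 (1 + y'^2), i.e.
    y'^2 = y^2 / C^2 − 1.
Separating variables,
    dy / sqrt(y^2 − C^2) = dx / C,
and integrating gives arccosh(y / C) = (x − a)/C, so
    y(x) = C cosh((x − a)/C),
the catenary. The constants C and a are fixed by the two endpoint conditions (and, for the hanging-chain problem, the length constraint selects C).
Now fit the given data. The endpoints x = ±8 are symmetric at equal height, so the catenary is even about its minimum: a = 0 and y(x) = C cosh(x/C). The lowest point is y(0) = C cosh(0) = C, and we are told y(0) = 7, so C = 7. Therefore
    y(x) = 7 cosh(x/7),
and at the endpoints
    y(±8) = 7 cosh(8/7).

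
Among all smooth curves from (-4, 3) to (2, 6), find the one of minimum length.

Arc-length functional: J[y] = ∫ sqrt(1 + (y')^2) dx.
Lagrangian L = sqrt(1 + (y')^2) has no explicit y dependence, so ∂L/∂y = 0 and the Euler-Lagrange equation gives
    d/dx( y' / sqrt(1 + (y')^2) ) = 0  ⇒  y' / sqrt(1 + (y')^2) = const.
Hence y' is constant, so y(x) is affine.
Fitting the endpoints (-4, 3) and (2, 6):
    slope m = (6 − 3) / (2 − (-4)) = 1/2,
    intercept c = 3 − m·(-4) = 5.
Extremal: y(x) = (1/2) x + 5.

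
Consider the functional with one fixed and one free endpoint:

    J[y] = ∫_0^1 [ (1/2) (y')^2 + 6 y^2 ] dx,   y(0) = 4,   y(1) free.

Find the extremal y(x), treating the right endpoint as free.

The Lagrangian L = (1/2) (y')^2 + 6 y^2 gives
    ∂L/∂y = 12 y,   ∂L/∂y' = y'.
Euler-Lagrange: y'' − 12 y = 0.
With k = sqrt(12), the general solution is
    y(x) = A cosh(sqrt(12) x) + B sinh(sqrt(12) x).
Fixed left endpoint y(0) = 4 ⇒ A = 4.
The right endpoint x = 1 is free, so the natural (transversality) condition is ∂L/∂y' |_{x=1} = 0, i.e. y'(1) = 0.
Compute y'(x) = A k sinh(k x) + B k cosh(k x), so
    y'(1) = A k sinh(k·1) + B k cosh(k·1) = 0
    ⇒ B = −A tanh(k·1) = − 4 tanh(sqrt(12)·1).
Therefore the extremal is
    y(x) = 4 cosh(sqrt(12) x) − 4 tanh(sqrt(12)·1) sinh(sqrt(12) x).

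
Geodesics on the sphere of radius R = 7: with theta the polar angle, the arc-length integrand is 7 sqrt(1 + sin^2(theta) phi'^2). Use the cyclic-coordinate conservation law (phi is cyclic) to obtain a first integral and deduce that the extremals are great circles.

On the sphere of radius R = 7 with spherical coordinates (θ, φ), the induced metric is
    ds^2 = 49(dθ^2 + sin^2(θ) dφ^2).
Parameterise by θ; the arc-length functional is
    J[φ] = ∫ 7 sqrt(1 + sin^2(θ) (dφ/dθ)^2) dθ,
so L = 7 sqrt(1 + sin^2(θ) φ'^2). Compute
    ∂L/∂φ = 0  (L has no explicit φ dependence),
    ∂L/∂φ' = 7 sin^2(θ) φ' / sqrt(1 + sin^2(θ) φ'^2).
Since ∂L/∂φ = 0, the Euler-Lagrange equation
    d/dθ(∂L/∂φ') − ∂L/∂φ = 0
reduces to d/dθ(∂L/∂φ') = 0, i.e. the momentum conjugate to φ is conserved:
    7 sin^2(θ) φ' / sqrt(1 + sin^2(θ) φ'^2) = C.
The overall factor of 7 is constant, so dividing through gives Clairaut's relation sin^2(θ) φ' / sqrt(1 + sin^2(θ) φ'^2) = C' (with C' = C/7). Solving for φ' and integrating gives the great-circle family
    cot(θ) = A cos(φ − φ_0),
i.e. the intersection of the sphere with a plane through the origin. The two constants A and φ_0 (equivalently C and one phase) are fixed by the two endpoint conditions.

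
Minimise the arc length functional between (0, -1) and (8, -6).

Arc-length functional: J[y] = ∫ sqrt(1 + (y')^2) dx.
Lagrangian L = sqrt(1 + (y')^2) has no explicit y dependence, so ∂L/∂y = 0 and the Euler-Lagrange equation gives
    d/dx( y' / sqrt(1 + (y')^2) ) = 0  ⇒  y' / sqrt(1 + (y')^2) = const.
Hence y' is constant, so y(x) is affine.
Fitting the endpoints (0, -1) and (8, -6):
    slope m = ((-6) − (-1)) / (8 − 0) = -5/8,
    intercept c = (-1) − m·0 = -1.
Extremal: y(x) = (-5/8) x - 1.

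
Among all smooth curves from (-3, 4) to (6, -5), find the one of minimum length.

Arc-length functional: J[y] = ∫ sqrt(1 + (y')^2) dx.
Lagrangian L = sqrt(1 + (y')^2) has no explicit y dependence, so ∂L/∂y = 0 and the Euler-Lagrange equation gives
    d/dx( y' / sqrt(1 + (y')^2) ) = 0  ⇒  y' / sqrt(1 + (y')^2) = const.
Hence y' is constant, so y(x) is affine.
Fitting the endpoints (-3, 4) and (6, -5):
    slope m = ((-5) − 4) / (6 − (-3)) = -1,
    intercept c = 4 − m·(-3) = 1.
Extremal: y(x) = -x + 1.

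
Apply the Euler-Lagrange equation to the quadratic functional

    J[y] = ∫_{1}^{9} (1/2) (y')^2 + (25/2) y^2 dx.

The Lagrangian is L = (1/2) (y')^2 + (25/2) y^2.
Compute ∂L/∂y = 25y, ∂L/∂y' = y'.
The Euler-Lagrange equation d/dx(∂L/∂y') − ∂L/∂y = 0 reduces to
    y'' − 25 y = 0.
Its general solution is
    y(x) = A e^(5x) + B e^(−5x),
with A, B fixed by the endpoint conditions.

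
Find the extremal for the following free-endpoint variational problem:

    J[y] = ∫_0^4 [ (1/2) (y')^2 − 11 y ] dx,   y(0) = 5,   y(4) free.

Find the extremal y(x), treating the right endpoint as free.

The Lagrangian L = (1/2) (y')^2 − 11 y gives
    ∂L/∂y = −11,   ∂L/∂y' = y'.
Euler-Lagrange: d/dx(y') − (−11) = 0, i.e. y'' + 11 = 0, so
    y(x) = −(11/2) x^2 + C1 x + C2.
Fixed left endpoint y(0) = 5 ⇒ C2 = 5.
The right endpoint x = 4 is free, so the natural (transversality) condition is ∂L/∂y' |_{x=4} = 0, i.e. y'(4) = 0.
Compute y'(x) = −11 x + C1, so y'(4) = −44 + C1 = 0 ⇒ C1 = 44.
Therefore the extremal is
    y(x) = −(11/2) x^2 + 44 x + 5.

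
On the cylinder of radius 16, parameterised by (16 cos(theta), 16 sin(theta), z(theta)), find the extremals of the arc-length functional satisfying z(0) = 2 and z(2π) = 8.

Parameterise the cylinder of radius R = 16 as
    r(θ) = (16 cos θ, 16 sin θ, z(θ)).
The arc-length element is
    ds = sqrt(256 + (dz/dθ)^2) dθ,
so the Lagrangian is L = sqrt(256 + z'^2).
L depends on z' only, not on z or θ, so ∂L/∂z = 0 and
    ∂L/∂z' = z' / sqrt(256 + z'^2).
The Euler-Lagrange equation gives
    d/dθ( z' / sqrt(256 + z'^2) ) = 0,
so z' is constant. Integrating once:
    z(θ) = a θ + b,
a helix on the cylinder (a straight line when the cylinder is unrolled). The constants a, b are determined by the endpoint conditions.
With endpoint conditions z(0) = 2 and z(2π) = 8: from z(0) = b we get b = 2, and a·2π + 2 = 8 gives a = 3/π, so
    z(θ) = (3/π) θ + 2.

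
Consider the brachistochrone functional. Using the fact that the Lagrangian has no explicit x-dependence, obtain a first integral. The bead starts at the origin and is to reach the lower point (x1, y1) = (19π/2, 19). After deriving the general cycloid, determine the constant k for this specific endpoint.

The Lagrangian L = sqrt((1 + y'^2) / y) has no explicit x dependence, so the Beltrami identity applies:
    L − y' ∂L/∂y' = C.
Compute ∂L/∂y' = y' / sqrt(y (1 + y'^2)).
Substitute:
    sqrt((1 + y'^2)/y) − y'·y' / sqrt(y (1 + y'^2))
    = (1 + y'^2) / sqrt(y (1 + y'^2)) − y'^2 / sqrt(y (1 + y'^2))
    = 1 / sqrt(y (1 + y'^2)) = C.
Squaring and rearranging gives the first integral
    y (1 + y'^2) = 1/C^2 =: k   (constant).
Solving this first-order ODE by the substitution
    y = (k/2)(1 − cos θ)
yields the cycloid parameterisation
    x(θ) = (k/2)(θ − sin θ),   y(θ) = (k/2)(1 − cos θ).
The constant k is fixed by the endpoint condition.
Now fit the given lower endpoint (x1, y1) = (19π/2, 19). At the bottom of the first arch (θ = π), the parametric equations give
    y(π) = (k/2)(1 − cos π) = k,
    x(π) = (k/2)(π − sin π) = kπ/2.
Matching y(π) = 19 gives k = 19, consistent with x(π) = 19π/2. Therefore the specific cycloid is
    x(θ) = (19/2)(θ − sin θ),   y(θ) = (19/2)(1 − cos θ).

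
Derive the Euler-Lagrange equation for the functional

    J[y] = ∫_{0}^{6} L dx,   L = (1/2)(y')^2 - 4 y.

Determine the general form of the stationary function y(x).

The Lagrangian is L = (1/2)(y')^2 - 4 y.
∂L/∂y = -4.
∂L/∂y' = y'.
The Euler-Lagrange equation d/dx(∂L/∂y') − ∂L/∂y = 0 becomes:
    y'' + 4 = 0
General solution: y(x) = -2 x^2 + A x + B, where A and B are arbitrary constants fixed by the endpoint conditions.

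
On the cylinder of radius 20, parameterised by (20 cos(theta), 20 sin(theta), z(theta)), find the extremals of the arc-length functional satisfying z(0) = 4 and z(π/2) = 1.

Parameterise the cylinder of radius R = 20 as
    r(θ) = (20 cos θ, 20 sin θ, z(θ)).
The arc-length element is
    ds = sqrt(400 + (dz/dθ)^2) dθ,
so the Lagrangian is L = sqrt(400 + z'^2).
L depends on z' only, not on z or θ, so ∂L/∂z = 0 and
    ∂L/∂z' = z' / sqrt(400 + z'^2).
The Euler-Lagrange equation gives
    d/dθ( z' / sqrt(400 + z'^2) ) = 0,
so z' is constant. Integrating once:
    z(θ) = a θ + b,
a helix on the cylinder (a straight line when the cylinder is unrolled). The constants a, b are determined by the endpoint conditions.
With endpoint conditions z(0) = 4 and z(π/2) = 1: from z(0) = b we get b = 4, and a·π/2 + 4 = 1 gives a = -6/π, so
    z(θ) = (-6/π) θ + 4.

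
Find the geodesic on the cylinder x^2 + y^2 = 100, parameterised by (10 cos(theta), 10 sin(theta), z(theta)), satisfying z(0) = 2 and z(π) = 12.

Parameterise the cylinder of radius R = 10 as
    r(θ) = (10 cos θ, 10 sin θ, z(θ)).
The arc-length element is
    ds = sqrt(100 + (dz/dθ)^2) dθ,
so the Lagrangian is L = sqrt(100 + z'^2).
L depends on z' only, not on z or θ, so ∂L/∂z = 0 and
    ∂L/∂z' = z' / sqrt(100 + z'^2).
The Euler-Lagrange equation gives
    d/dθ( z' / sqrt(100 + z'^2) ) = 0,
so z' is constant. Integrating once:
    z(θ) = a θ + b,
a helix on the cylinder (a straight line when the cylinder is unrolled). The constants a, b are determined by the endpoint conditions.
With endpoint conditions z(0) = 2 and z(π) = 12: from z(0) = b we get b = 2, and a·π + 2 = 12 gives a = 10/π, so
    z(θ) = (10/π) θ + 2.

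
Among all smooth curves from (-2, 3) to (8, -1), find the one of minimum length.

Arc-length functional: J[y] = ∫ sqrt(1 + (y')^2) dx.
Lagrangian L = sqrt(1 + (y')^2) has no explicit y dependence, so ∂L/∂y = 0 and the Euler-Lagrange equation gives
    d/dx( y' / sqrt(1 + (y')^2) ) = 0  ⇒  y' / sqrt(1 + (y')^2) = const.
Hence y' is constant, so y(x) is affine.
Fitting the endpoints (-2, 3) and (8, -1):
    slope m = ((-1) − 3) / (8 − (-2)) = -2/5,
    intercept c = 3 − m·(-2) = 11/5.
Extremal: y(x) = (-2/5) x + 11/5.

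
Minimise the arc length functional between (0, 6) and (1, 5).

Arc-length functional: J[y] = ∫ sqrt(1 + (y')^2) dx.
Lagrangian L = sqrt(1 + (y')^2) has no explicit y dependence, so ∂L/∂y = 0 and the Euler-Lagrange equation gives
    d/dx( y' / sqrt(1 + (y')^2) ) = 0  ⇒  y' / sqrt(1 + (y')^2) = const.
Hence y' is constant, so y(x) is affine.
Fitting the endpoints (0, 6) and (1, 5):
    slope m = (5 − 6) / (1 − 0) = -1,
    intercept c = 6 − m·0 = 6.
Extremal: y(x) = -x + 6.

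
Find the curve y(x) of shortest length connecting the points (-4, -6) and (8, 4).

Arc-length functional: J[y] = ∫ sqrt(1 + (y')^2) dx.
Lagrangian L = sqrt(1 + (y')^2) has no explicit y dependence, so ∂L/∂y = 0 and the Euler-Lagrange equation gives
    d/dx( y' / sqrt(1 + (y')^2) ) = 0  ⇒  y' / sqrt(1 + (y')^2) = const.
Hence y' is constant, so y(x) is affine.
Fitting the endpoints (-4, -6) and (8, 4):
    slope m = (4 − (-6)) / (8 − (-4)) = 5/6,
    intercept c = (-6) − m·(-4) = -8/3.
Extremal: y(x) = (5/6) x - 8/3.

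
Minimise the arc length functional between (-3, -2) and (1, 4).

Arc-length functional: J[y] = ∫ sqrt(1 + (y')^2) dx.
Lagrangian L = sqrt(1 + (y')^2) has no explicit y dependence, so ∂L/∂y = 0 and the Euler-Lagrange equation gives
    d/dx( y' / sqrt(1 + (y')^2) ) = 0  ⇒  y' / sqrt(1 + (y')^2) = const.
Hence y' is constant, so y(x) is affine.
Fitting the endpoints (-3, -2) and (1, 4):
    slope m = (4 − (-2)) / (1 − (-3)) = 3/2,
    intercept c = (-2) − m·(-3) = 5/2.
Extremal: y(x) = (3/2) x + 5/2.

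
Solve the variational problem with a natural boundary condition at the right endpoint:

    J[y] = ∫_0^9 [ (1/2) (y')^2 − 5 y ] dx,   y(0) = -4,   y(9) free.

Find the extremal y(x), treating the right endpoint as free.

The Lagrangian L = (1/2) (y')^2 − 5 y gives
    ∂L/∂y = −5,   ∂L/∂y' = y'.
Euler-Lagrange: d/dx(y') − (−5) = 0, i.e. y'' + 5 = 0, so
    y(x) = −(5/2) x^2 + C1 x + C2.
Fixed left endpoint y(0) = -4 ⇒ C2 = -4.
The right endpoint x = 9 is free, so the natural (transversality) condition is ∂L/∂y' |_{x=9} = 0, i.e. y'(9) = 0.
Compute y'(x) = −5 x + C1, so y'(9) = −45 + C1 = 0 ⇒ C1 = 45.
Therefore the extremal is
    y(x) = −(5/2) x^2 + 45 x − 4.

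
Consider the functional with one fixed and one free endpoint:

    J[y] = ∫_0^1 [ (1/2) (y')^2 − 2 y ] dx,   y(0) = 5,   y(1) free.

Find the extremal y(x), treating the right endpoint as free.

The Lagrangian L = (1/2) (y')^2 − 2 y gives
    ∂L/∂y = −2,   ∂L/∂y' = y'.
Euler-Lagrange: d/dx(y') − (−2) = 0, i.e. y'' + 2 = 0, so
    y(x) = −(2/2) x^2 + C1 x + C2.
Fixed left endpoint y(0) = 5 ⇒ C2 = 5.
The right endpoint x = 1 is free, so the natural (transversality) condition is ∂L/∂y' |_{x=1} = 0, i.e. y'(1) = 0.
Compute y'(x) = −2 x + C1, so y'(1) = −2 + C1 = 0 ⇒ C1 = 2.
Therefore the extremal is
    y(x) = −x^2 + 2 x + 5.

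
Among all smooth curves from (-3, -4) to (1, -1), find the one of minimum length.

Arc-length functional: J[y] = ∫ sqrt(1 + (y')^2) dx.
Lagrangian L = sqrt(1 + (y')^2) has no explicit y dependence, so ∂L/∂y = 0 and the Euler-Lagrange equation gives
    d/dx( y' / sqrt(1 + (y')^2) ) = 0  ⇒  y' / sqrt(1 + (y')^2) = const.
Hence y' is constant, so y(x) is affine.
Fitting the endpoints (-3, -4) and (1, -1):
    slope m = ((-1) − (-4)) / (1 − (-3)) = 3/4,
    intercept c = (-4) − m·(-3) = -7/4.
Extremal: y(x) = (3/4) x - 7/4.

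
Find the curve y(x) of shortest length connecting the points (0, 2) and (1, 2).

Arc-length functional: J[y] = ∫ sqrt(1 + (y')^2) dx.
Lagrangian L = sqrt(1 + (y')^2) has no explicit y dependence, so ∂L/∂y = 0 and the Euler-Lagrange equation gives
    d/dx( y' / sqrt(1 + (y')^2) ) = 0  ⇒  y' / sqrt(1 + (y')^2) = const.
Hence y' is constant, so y(x) is affine.
Fitting the endpoints (0, 2) and (1, 2):
    slope m = (2 − 2) / (1 − 0) = 0,
    intercept c = 2 − m·0 = 2.
Extremal: y(x) = 2.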